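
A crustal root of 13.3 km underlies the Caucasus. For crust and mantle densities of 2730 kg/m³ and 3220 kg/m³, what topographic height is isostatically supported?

2.39 km

Isostatic balance requires: ρ_c h = (ρ_m − ρ_c) r.
h = r (ρ_m − ρ_c) / ρ_c = 13.3 km × (3220 − 2730) / 2730 = 2.39 km.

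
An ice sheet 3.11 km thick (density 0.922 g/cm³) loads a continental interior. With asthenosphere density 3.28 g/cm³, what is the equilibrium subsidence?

Equating mass per unit area of the two columns: the ice load ρ_ice t is balanced by mantle displaced below, ρ_m s.
s = t ρ_ice / ρ_m = 3.11 km × 0.922/3.28 = 0.874 km.

0.874 km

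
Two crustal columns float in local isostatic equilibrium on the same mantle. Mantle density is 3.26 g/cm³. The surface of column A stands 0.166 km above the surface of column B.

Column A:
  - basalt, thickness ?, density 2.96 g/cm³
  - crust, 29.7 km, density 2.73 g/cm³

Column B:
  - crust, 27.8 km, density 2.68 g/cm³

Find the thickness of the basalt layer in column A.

Take the compensation level at the base of the deeper column (depth z_c below the surface of column A) and equate Σ ρ_i t_i down to z_c; mantle fills any gap and the z_c terms cancel.
Column A: x×2.96 + 29.7×2.73 + (z_c − 29.7 − x)×3.26
Column B: 0.166×0 + 27.8×2.68 + (z_c − 0.166 − 27.8)×3.26
The z_c×3.26 term appears on both sides and cancels. Collect the known terms of each column as K = Σ(ρt)_known − 3.26 × (depth of known layers): K_A = 81.081 − 3.26×29.7 = −15.741; K_B = 74.504 − 3.26×(0.166 + 27.8) = −16.66516.
Balance: K_A − x×(3.26 − 2.96) = K_B, so x = (K_A − K_B)/(3.26 − 2.96) = 0.92416/0.3 = 3.08 km.

3.08 km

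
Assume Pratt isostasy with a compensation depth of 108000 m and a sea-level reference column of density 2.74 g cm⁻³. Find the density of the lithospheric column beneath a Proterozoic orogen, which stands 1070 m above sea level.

Pratt balance: ρ_ref D = ρ (D + h).
ρ = ρ_ref D/(D + h) = 2.74 × 108000 m/(108000 m + 1070 m) = 2.71 g cm⁻³.

2.71 g cm⁻³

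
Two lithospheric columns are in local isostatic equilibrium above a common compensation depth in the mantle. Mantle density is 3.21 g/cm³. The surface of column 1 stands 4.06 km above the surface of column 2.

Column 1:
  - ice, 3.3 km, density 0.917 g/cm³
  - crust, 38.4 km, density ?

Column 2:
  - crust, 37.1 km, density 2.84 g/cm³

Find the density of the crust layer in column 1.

Take the compensation level at the base of the deeper column (depth z_c below the surface of column 1) and equate Σ ρ_i t_i down to z_c; mantle fills any gap and the z_c terms cancel.
Column 1: 3.3×0.917 + 38.4×ρ + (z_c − 41.7)×3.21
Column 2: 4.06×0 + 37.1×2.84 + (z_c − 4.06 − 37.1)×3.21
The z_c×3.21 term appears on both sides and cancels. Collect the known terms of each column as K = Σ(ρt)_known − 3.21 × (depth of known layers): K_1 = 3.0261 − 3.21×41.7 = −130.8309; K_2 = 105.364 − 3.21×(4.06 + 37.1) = −26.7596.
Balance: K_1 + 38.4×ρ = K_2, so ρ = (K_2 − K_1)/38.4 = 104.071/38.4 = 2.71 g/cm³.

2.71 g/cm³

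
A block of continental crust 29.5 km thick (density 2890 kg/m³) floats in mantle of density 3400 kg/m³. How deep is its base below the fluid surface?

25.1 km

Draft d = t ρ_obj/ρ_fluid = 29.5 km × 2890/3400 = 25.1 km.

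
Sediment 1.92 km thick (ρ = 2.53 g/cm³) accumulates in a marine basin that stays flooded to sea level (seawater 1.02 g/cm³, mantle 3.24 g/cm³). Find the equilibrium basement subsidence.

1.31 km

Submarine loading: the sediment displaces seawater, and the subsidence is in turn flooded, so s (ρ_m − ρ_w) = t (ρ_sed − ρ_w).
s = 1.92 km × (2.53 − 1.02) / (3.24 − 1.02) = 1.31 km.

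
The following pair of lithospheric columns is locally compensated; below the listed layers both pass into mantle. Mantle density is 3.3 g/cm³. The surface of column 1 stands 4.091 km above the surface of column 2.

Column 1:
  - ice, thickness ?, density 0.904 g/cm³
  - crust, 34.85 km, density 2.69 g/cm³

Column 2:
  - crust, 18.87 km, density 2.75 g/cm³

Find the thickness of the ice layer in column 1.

1.09 km

Take the compensation level at the base of the deeper column (depth z_c below the surface of column 1) and equate Σ ρ_i t_i down to z_c; mantle fills any gap and the z_c terms cancel.
Column 1: x×0.904 + 34.85×2.69 + (z_c − 34.85 − x)×3.3
Column 2: 4.091×0 + 18.87×2.75 + (z_c − 4.091 − 18.87)×3.3
The z_c×3.3 term appears on both sides and cancels. Collect the known terms of each column as K = Σ(ρt)_known − 3.3 × (depth of known layers): K_1 = 93.7465 − 3.3×34.85 = −21.2585; K_2 = 51.8925 − 3.3×(4.091 + 18.87) = −23.8788.
Balance: K_1 − x×(3.3 − 0.904) = K_2, so x = (K_1 − K_2)/(3.3 − 0.904) = 2.6203/2.396 = 1.09 km.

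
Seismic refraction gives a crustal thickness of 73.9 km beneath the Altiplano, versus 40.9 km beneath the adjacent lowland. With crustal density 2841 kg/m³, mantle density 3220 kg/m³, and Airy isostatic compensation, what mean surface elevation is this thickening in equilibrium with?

Excess crust Δ = 73.9 km − 40.9 km = 33 km, split between elevation h and root r with h + r = Δ.
Airy balance ρ_c h = (ρ_m − ρ_c) r gives r = h ρ_c/(ρ_m − ρ_c), so h (1 + ρ_c/(ρ_m − ρ_c)) = Δ, i.e. h = Δ (ρ_m − ρ_c)/ρ_m.
h = 33 km × 379/3220 = 3.88 km.

3.88 km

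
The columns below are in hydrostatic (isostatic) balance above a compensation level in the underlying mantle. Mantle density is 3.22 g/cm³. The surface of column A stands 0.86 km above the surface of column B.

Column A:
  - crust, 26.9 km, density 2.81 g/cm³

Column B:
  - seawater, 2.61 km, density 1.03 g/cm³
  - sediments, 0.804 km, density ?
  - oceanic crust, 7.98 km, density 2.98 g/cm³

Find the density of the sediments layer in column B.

2.44 g/cm³

Take the compensation level at the base of the deeper column (depth z_c below the surface of column A) and equate Σ ρ_i t_i down to z_c; mantle fills any gap and the z_c terms cancel.
Column A: 26.9×2.81 + (z_c − 26.9)×3.22
Column B: 0.86×0 + 2.61×1.03 + 0.804×ρ + 7.98×2.98 + (z_c − 0.86 − 11.394)×3.22
The z_c×3.22 term appears on both sides and cancels. Collect the known terms of each column as K = Σ(ρt)_known − 3.22 × (depth of known layers): K_A = 75.589 − 3.22×26.9 = −11.029; K_B = 26.4687 − 3.22×(0.86 + 11.394) = −12.98918.
Balance: K_A = K_B + 0.804×ρ, so ρ = (K_A − K_B)/0.804 = 1.96018/0.804 = 2.44 g/cm³.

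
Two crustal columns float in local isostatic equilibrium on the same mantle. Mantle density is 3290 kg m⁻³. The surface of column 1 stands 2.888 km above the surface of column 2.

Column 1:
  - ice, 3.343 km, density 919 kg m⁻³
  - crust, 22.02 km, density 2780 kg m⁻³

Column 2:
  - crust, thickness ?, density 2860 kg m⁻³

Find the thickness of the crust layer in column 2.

22.5 km

Take the compensation level at the base of the deeper column (depth z_c below the surface of column 1) and equate Σ ρ_i t_i down to z_c; mantle fills any gap and the z_c terms cancel.
Column 1: 3.343×919 + 22.02×2780 + (z_c − 25.363)×3290
Column 2: 2.888×0 + x×2860 + (z_c − 2.888 − 0 − x)×3290
The z_c×3290 term appears on both sides and cancels. Collect the known terms of each column as K = Σ(ρt)_known − 3290 × (depth of known layers): K_1 = 64287.817 − 3290×25.363 = −19156.453; K_2 = 0 − 3290×(2.888 + 0) = −9501.52.
Balance: K_1 = K_2 − x×(3290 − 2860), so x = (K_2 − K_1)/(3290 − 2860) = 9654.93/430 = 22.5 km.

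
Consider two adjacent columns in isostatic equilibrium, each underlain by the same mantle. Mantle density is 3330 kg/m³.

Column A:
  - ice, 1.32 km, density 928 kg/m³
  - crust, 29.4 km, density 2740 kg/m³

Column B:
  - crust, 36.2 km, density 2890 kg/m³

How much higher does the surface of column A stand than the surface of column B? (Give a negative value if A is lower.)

1.38 km

For any compensation level in the mantle, the mantle terms cancel and isostasy reduces to e = (Σt_A − Σt_B) − (Σ(ρt)_A − Σ(ρt)_B) / ρ_m.
Σt_A = 30.72 km; Σt_B = 36.2 km; Σ(ρt)_A = 81780.96; Σ(ρt)_B = 104618 (in km·kg/m³).
e = (30.72 − 36.2) − (81780.96 − 104618) / 3330 = 1.38 km.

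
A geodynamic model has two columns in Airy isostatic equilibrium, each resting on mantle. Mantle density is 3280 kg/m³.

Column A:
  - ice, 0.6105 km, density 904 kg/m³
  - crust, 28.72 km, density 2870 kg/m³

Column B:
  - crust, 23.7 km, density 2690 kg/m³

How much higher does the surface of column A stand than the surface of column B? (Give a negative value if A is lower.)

For any compensation level in the mantle, the mantle terms cancel and isostasy reduces to e = (Σt_A − Σt_B) − (Σ(ρt)_A − Σ(ρt)_B) / ρ_m.
Σt_A = 29.3305 km; Σt_B = 23.7 km; Σ(ρt)_A = 82978.292; Σ(ρt)_B = 63753 (in km·kg/m³).
e = (29.3305 − 23.7) − (82978.292 − 63753) / 3280 = −0.231 km.

−0.231 km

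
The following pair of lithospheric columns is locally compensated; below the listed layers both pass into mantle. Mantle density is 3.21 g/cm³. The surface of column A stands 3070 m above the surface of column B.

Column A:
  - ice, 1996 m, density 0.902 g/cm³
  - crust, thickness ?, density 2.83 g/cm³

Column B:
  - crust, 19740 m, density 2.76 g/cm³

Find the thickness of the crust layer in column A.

Take the compensation level at the base of the deeper column (depth z_c below the surface of column A) and equate Σ ρ_i t_i down to z_c; mantle fills any gap and the z_c terms cancel.
Column A: 1996×0.902 + x×2.83 + (z_c − 1996 − x)×3.21
Column B: 3070×0 + 19740×2.76 + (z_c − 3070 − 19740)×3.21
The z_c×3.21 term appears on both sides and cancels. Collect the known terms of each column as K = Σ(ρt)_known − 3.21 × (depth of known layers): K_A = 1800.392 − 3.21×1996 = −4606.768; K_B = 54482.4 − 3.21×(3070 + 19740) = −18737.7.
Balance: K_A − x×(3.21 − 2.83) = K_B, so x = (K_A − K_B)/(3.21 − 2.83) = 14130.9/0.38 = 37200 m.

37200 m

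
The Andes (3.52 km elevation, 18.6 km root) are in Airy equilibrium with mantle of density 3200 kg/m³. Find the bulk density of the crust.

2690 kg/m³

ρ_c h = (ρ_m − ρ_c) r → ρ_c (h + r) = ρ_m r → ρ_c = ρ_m r / (h + r).
ρ_c = 3200 × 18.6 km / (3.52 km + 18.6 km) = 2690 kg/m³.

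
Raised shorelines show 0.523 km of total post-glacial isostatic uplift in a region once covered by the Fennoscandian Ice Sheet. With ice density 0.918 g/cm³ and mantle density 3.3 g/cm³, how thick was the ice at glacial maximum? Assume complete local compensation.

1.88 km

u = t ρ_ice/ρ_m → t = u ρ_m/ρ_ice = 0.523 km × 3.3/0.918 = 1.88 km.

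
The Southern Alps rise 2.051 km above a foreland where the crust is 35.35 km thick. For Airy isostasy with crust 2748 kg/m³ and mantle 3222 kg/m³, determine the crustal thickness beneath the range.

49.3 km

Root depth r = h ρ_c / (ρ_m − ρ_c) = 2.051 km × 2748 / 474 = 11.89 km.
Total thickness = T + h + r = 35.35 km + 2.051 km + 11.89 km = 49.3 km.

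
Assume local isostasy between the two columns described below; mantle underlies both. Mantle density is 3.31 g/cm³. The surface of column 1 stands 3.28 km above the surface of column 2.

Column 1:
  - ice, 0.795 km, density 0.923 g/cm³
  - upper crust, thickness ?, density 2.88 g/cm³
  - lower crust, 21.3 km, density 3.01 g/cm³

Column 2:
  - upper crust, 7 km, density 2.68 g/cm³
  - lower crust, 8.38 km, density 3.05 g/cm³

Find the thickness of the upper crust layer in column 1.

Take the compensation level at the base of the deeper column (depth z_c below the surface of column 1) and equate Σ ρ_i t_i down to z_c; mantle fills any gap and the z_c terms cancel.
Column 1: 0.795×0.923 + x×2.88 + 21.3×3.01 + (z_c − 22.095 − x)×3.31
Column 2: 3.28×0 + 7×2.68 + 8.38×3.05 + (z_c − 3.28 − 15.38)×3.31
The z_c×3.31 term appears on both sides and cancels. Collect the known terms of each column as K = Σ(ρt)_known − 3.31 × (depth of known layers): K_1 = 64.846785 − 3.31×22.095 = −8.287665; K_2 = 44.319 − 3.31×(3.28 + 15.38) = −17.4456.
Balance: K_1 − x×(3.31 − 2.88) = K_2, so x = (K_1 − K_2)/(3.31 − 2.88) = 9.15794/0.43 = 21.3 km.

21.3 km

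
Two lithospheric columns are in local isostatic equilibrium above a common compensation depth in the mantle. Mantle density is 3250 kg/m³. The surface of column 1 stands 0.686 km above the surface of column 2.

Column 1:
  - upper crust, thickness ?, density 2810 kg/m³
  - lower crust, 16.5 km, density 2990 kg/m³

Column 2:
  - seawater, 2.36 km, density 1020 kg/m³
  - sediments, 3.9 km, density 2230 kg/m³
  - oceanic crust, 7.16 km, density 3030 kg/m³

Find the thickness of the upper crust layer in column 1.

19.9 km

Take the compensation level at the base of the deeper column (depth z_c below the surface of column 1) and equate Σ ρ_i t_i down to z_c; mantle fills any gap and the z_c terms cancel.
Column 1: x×2810 + 16.5×2990 + (z_c − 16.5 − x)×3250
Column 2: 0.686×0 + 2.36×1020 + 3.9×2230 + 7.16×3030 + (z_c − 0.686 − 13.42)×3250
The z_c×3250 term appears on both sides and cancels. Collect the known terms of each column as K = Σ(ρt)_known − 3250 × (depth of known layers): K_1 = 49335 − 3250×16.5 = −4290; K_2 = 32799 − 3250×(0.686 + 13.42) = −13045.5.
Balance: K_1 − x×(3250 − 2810) = K_2, so x = (K_1 − K_2)/(3250 − 2810) = 8755.5/440 = 19.9 km.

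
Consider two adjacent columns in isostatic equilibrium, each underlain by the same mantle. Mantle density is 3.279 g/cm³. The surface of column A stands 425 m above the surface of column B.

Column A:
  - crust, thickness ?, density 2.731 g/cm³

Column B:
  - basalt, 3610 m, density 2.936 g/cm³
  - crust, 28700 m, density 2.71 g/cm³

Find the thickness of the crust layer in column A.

34600 m

Take the compensation level at the base of the deeper column (depth z_c below the surface of column A) and equate Σ ρ_i t_i down to z_c; mantle fills any gap and the z_c terms cancel.
Column A: x×2.731 + (z_c − 0 − x)×3.279
Column B: 425×0 + 3610×2.936 + 28700×2.71 + (z_c − 425 − 32310)×3.279
The z_c×3.279 term appears on both sides and cancels. Collect the known terms of each column as K = Σ(ρt)_known − 3.279 × (depth of known layers): K_A = 0 − 3.279×0 = 0; K_B = 88375.96 − 3.279×(425 + 32310) = −18962.105.
Balance: K_A − x×(3.279 − 2.731) = K_B, so x = (K_A − K_B)/(3.279 − 2.731) = 18962.1/0.548 = 34600 m.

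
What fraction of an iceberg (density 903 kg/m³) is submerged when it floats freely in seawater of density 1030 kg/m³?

Submerged fraction = ρ_obj/ρ_fluid = 903/1030 = 0.877.

0.877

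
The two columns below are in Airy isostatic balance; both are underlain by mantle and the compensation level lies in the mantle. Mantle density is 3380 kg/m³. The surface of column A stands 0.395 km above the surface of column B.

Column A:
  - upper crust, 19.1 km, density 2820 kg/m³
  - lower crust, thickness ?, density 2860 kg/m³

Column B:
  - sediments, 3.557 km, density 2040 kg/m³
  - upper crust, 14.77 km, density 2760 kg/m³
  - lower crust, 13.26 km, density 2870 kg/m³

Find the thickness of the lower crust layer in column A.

21.8 km

Take the compensation level at the base of the deeper column (depth z_c below the surface of column A) and equate Σ ρ_i t_i down to z_c; mantle fills any gap and the z_c terms cancel.
Column A: 19.1×2820 + x×2860 + (z_c − 19.1 − x)×3380
Column B: 0.395×0 + 3.557×2040 + 14.77×2760 + 13.26×2870 + (z_c − 0.395 − 31.587)×3380
The z_c×3380 term appears on both sides and cancels. Collect the known terms of each column as K = Σ(ρt)_known − 3380 × (depth of known layers): K_A = 53862 − 3380×19.1 = −10696; K_B = 86077.68 − 3380×(0.395 + 31.587) = −22021.48.
Balance: K_A − x×(3380 − 2860) = K_B, so x = (K_A − K_B)/(3380 − 2860) = 11325.5/520 = 21.8 km.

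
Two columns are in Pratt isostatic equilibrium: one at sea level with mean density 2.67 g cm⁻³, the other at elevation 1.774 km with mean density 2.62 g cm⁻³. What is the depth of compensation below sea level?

ρ_ref D = ρ (D + h) → D (ρ_ref − ρ) = ρ h.
D = ρ h/(ρ_ref − ρ) = 2.62 × 1.774 km/(2.67 − 2.62) = 93 km.

93 km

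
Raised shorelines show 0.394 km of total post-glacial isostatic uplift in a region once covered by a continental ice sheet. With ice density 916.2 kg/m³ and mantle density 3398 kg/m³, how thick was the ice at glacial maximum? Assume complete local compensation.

1.46 km

u = t ρ_ice/ρ_m → t = u ρ_m/ρ_ice = 0.394 km × 3398/916.2 = 1.46 km.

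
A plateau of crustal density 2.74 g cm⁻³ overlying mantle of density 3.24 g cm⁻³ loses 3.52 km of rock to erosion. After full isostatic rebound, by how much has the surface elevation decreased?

0.543 km

Rebound u = e ρ_c/ρ_m = 3.52 km × 2.74/3.24 = 2.977 km.
Net surface drop = e − u = 3.52 km − 2.977 km = e (ρ_m − ρ_c)/ρ_m = 0.543 km.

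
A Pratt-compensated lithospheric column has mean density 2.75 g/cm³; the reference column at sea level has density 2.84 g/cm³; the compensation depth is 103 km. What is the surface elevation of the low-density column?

ρ_ref D = ρ (D + h) → h = D (ρ_ref − ρ)/ρ.
h = 103 km × (2.84 − 2.75)/2.75 = 3.37 km.

3.37 km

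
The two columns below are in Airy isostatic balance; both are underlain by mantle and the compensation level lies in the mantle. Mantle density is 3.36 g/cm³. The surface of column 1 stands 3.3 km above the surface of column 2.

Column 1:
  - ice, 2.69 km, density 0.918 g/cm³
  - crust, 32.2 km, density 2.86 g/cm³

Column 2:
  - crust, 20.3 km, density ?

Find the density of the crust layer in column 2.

2.79 g/cm³

Take the compensation level at the base of the deeper column (depth z_c below the surface of column 1) and equate Σ ρ_i t_i down to z_c; mantle fills any gap and the z_c terms cancel.
Column 1: 2.69×0.918 + 32.2×2.86 + (z_c − 34.89)×3.36
Column 2: 3.3×0 + 20.3×ρ + (z_c − 3.3 − 20.3)×3.36
The z_c×3.36 term appears on both sides and cancels. Collect the known terms of each column as K = Σ(ρt)_known − 3.36 × (depth of known layers): K_1 = 94.56142 − 3.36×34.89 = −22.66898; K_2 = 0 − 3.36×(3.3 + 20.3) = −79.296.
Balance: K_1 = K_2 + 20.3×ρ, so ρ = (K_1 − K_2)/20.3 = 56.627/20.3 = 2.79 g/cm³.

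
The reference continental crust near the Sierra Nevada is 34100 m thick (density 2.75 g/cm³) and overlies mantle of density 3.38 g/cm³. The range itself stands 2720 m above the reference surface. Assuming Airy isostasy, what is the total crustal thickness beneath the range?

Root depth r = h ρ_c / (ρ_m − ρ_c) = 2720 m × 2.75 / 0.63 = 11870 m.
Total thickness = T + h + r = 34100 m + 2720 m + 11870 m = 48700 m.

48700 m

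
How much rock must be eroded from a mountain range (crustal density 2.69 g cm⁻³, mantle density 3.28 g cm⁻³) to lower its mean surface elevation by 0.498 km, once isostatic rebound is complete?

Net drop Δ = e − u = e − e ρ_c/ρ_m = e (ρ_m − ρ_c)/ρ_m.
e = Δ ρ_m/(ρ_m − ρ_c) = 0.498 km × 3.28/0.59 = 2.77 km.

2.77 km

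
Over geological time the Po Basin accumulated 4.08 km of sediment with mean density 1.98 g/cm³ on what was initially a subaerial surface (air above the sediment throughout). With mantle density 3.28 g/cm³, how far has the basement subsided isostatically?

2.46 km

Subaerial load: s = t ρ_sed / ρ_m = 4.08 km × 1.98/3.28 = 2.46 km.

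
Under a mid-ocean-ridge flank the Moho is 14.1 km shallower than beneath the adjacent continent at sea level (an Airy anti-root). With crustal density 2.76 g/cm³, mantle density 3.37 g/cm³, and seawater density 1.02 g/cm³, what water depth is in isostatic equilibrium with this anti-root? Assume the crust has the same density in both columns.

4.94 km

Replacing a thickness d of crust by seawater at the top must be balanced by replacing crust with mantle at the base: d (ρ_c − ρ_w) = a (ρ_m − ρ_c).
d = a (ρ_m − ρ_c)/(ρ_c − ρ_w) = 14.1 km × 0.61/1.74 = 4.94 km.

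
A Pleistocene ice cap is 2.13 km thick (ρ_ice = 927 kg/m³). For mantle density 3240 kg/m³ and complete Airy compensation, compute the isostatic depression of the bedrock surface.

0.609 km

By Archimedes' principle applied to the lithosphere: the ice load ρ_ice t is balanced by mantle displaced below, ρ_m s.
s = t ρ_ice / ρ_m = 2.13 km × 927/3240 = 0.609 km.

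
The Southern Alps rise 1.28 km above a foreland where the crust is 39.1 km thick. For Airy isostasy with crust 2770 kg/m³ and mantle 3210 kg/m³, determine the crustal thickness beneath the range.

48.4 km

Root depth r = h ρ_c / (ρ_m − ρ_c) = 1.28 km × 2770 / 440 = 8.058 km.
Total thickness = T + h + r = 39.1 km + 1.28 km + 8.058 km = 48.4 km.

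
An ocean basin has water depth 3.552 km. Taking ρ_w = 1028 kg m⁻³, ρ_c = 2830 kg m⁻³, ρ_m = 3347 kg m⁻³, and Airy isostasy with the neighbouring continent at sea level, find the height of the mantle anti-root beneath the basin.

12.4 km

By Archimedes' principle applied to the lithosphere: replacing crust with seawater at the top is compensated by replacing crust with mantle at the base: d (ρ_c − ρ_w) = a (ρ_m − ρ_c).
a = d (ρ_c − ρ_w)/(ρ_m − ρ_c) = 3.552 km × 1802/517 = 12.4 km.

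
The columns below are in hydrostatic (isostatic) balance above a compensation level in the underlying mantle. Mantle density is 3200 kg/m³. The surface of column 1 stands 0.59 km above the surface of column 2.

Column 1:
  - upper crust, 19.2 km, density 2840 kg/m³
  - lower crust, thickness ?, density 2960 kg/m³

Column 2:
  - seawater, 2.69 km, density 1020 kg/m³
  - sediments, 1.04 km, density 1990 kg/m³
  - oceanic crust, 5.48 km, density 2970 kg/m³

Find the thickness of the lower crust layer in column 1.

14 km

Take the compensation level at the base of the deeper column (depth z_c below the surface of column 1) and equate Σ ρ_i t_i down to z_c; mantle fills any gap and the z_c terms cancel.
Column 1: 19.2×2840 + x×2960 + (z_c − 19.2 − x)×3200
Column 2: 0.59×0 + 2.69×1020 + 1.04×1990 + 5.48×2970 + (z_c − 0.59 − 9.21)×3200
The z_c×3200 term appears on both sides and cancels. Collect the known terms of each column as K = Σ(ρt)_known − 3200 × (depth of known layers): K_1 = 54528 − 3200×19.2 = −6912; K_2 = 21089 − 3200×(0.59 + 9.21) = −10271.
Balance: K_1 − x×(3200 − 2960) = K_2, so x = (K_1 − K_2)/(3200 − 2960) = 3359/240 = 14 km.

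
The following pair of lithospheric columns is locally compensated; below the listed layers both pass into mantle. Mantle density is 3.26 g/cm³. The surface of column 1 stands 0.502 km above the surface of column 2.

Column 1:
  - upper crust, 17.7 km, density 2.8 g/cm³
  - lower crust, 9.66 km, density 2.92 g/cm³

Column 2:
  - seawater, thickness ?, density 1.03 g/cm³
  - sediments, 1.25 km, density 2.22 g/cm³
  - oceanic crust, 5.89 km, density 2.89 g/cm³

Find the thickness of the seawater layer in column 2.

Take the compensation level at the base of the deeper column (depth z_c below the surface of column 1) and equate Σ ρ_i t_i down to z_c; mantle fills any gap and the z_c terms cancel.
Column 1: 17.7×2.8 + 9.66×2.92 + (z_c − 27.36)×3.26
Column 2: 0.502×0 + x×1.03 + 1.25×2.22 + 5.89×2.89 + (z_c − 0.502 − 7.14 − x)×3.26
The z_c×3.26 term appears on both sides and cancels. Collect the known terms of each column as K = Σ(ρt)_known − 3.26 × (depth of known layers): K_1 = 77.7672 − 3.26×27.36 = −11.4264; K_2 = 19.7971 − 3.26×(0.502 + 7.14) = −5.11582.
Balance: K_1 = K_2 − x×(3.26 − 1.03), so x = (K_2 − K_1)/(3.26 − 1.03) = 6.31058/2.23 = 2.83 km.

2.83 km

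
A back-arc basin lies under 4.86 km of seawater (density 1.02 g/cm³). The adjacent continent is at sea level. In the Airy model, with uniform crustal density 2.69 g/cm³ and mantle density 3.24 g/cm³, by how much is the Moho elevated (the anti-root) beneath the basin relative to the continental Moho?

By Archimedes' principle applied to the lithosphere: replacing crust with seawater at the top is compensated by replacing crust with mantle at the base: d (ρ_c − ρ_w) = a (ρ_m − ρ_c).
a = d (ρ_c − ρ_w)/(ρ_m − ρ_c) = 4.86 km × 1.67/0.55 = 14.8 km.

14.8 km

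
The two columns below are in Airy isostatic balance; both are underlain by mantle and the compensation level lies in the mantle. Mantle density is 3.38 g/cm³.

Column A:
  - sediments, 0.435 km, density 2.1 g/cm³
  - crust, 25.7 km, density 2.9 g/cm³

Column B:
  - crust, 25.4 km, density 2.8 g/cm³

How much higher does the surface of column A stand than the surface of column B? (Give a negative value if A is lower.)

For any compensation level in the mantle, the mantle terms cancel and isostasy reduces to e = (Σt_A − Σt_B) − (Σ(ρt)_A − Σ(ρt)_B) / ρ_m.
Σt_A = 26.135 km; Σt_B = 25.4 km; Σ(ρt)_A = 75.4435; Σ(ρt)_B = 71.12 (in km·g/cm³).
e = (26.135 − 25.4) − (75.4435 − 71.12) / 3.38 = −0.544 km.

−0.544 km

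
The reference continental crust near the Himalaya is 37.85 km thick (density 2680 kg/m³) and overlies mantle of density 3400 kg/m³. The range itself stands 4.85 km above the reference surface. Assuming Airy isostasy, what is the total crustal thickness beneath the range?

Root depth r = h ρ_c / (ρ_m − ρ_c) = 4.85 km × 2680 / 720 = 18.05 km.
Total thickness = T + h + r = 37.85 km + 4.85 km + 18.05 km = 60.8 km.

60.8 km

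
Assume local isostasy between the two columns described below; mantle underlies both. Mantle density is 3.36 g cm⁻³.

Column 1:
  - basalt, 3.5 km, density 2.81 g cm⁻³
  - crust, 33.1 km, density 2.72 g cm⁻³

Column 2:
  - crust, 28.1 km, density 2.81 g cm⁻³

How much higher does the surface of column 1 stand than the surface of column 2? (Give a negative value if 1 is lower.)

2.28 km

For any compensation level in the mantle, the mantle terms cancel and isostasy reduces to e = (Σt_1 − Σt_2) − (Σ(ρt)_1 − Σ(ρt)_2) / ρ_m.
Σt_1 = 36.6 km; Σt_2 = 28.1 km; Σ(ρt)_1 = 99.867; Σ(ρt)_2 = 78.961 (in km·g cm⁻³).
e = (36.6 − 28.1) − (99.867 − 78.961) / 3.36 = 2.28 km.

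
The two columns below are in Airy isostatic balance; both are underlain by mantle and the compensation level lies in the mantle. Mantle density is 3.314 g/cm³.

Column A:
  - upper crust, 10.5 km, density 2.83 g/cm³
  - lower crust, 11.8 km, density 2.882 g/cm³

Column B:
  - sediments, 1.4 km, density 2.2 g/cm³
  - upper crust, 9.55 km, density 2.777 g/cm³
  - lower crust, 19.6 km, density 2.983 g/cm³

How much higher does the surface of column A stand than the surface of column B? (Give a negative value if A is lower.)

−0.904 km

For any compensation level in the mantle, the mantle terms cancel and isostasy reduces to e = (Σt_A − Σt_B) − (Σ(ρt)_A − Σ(ρt)_B) / ρ_m.
Σt_A = 22.3 km; Σt_B = 30.55 km; Σ(ρt)_A = 63.7226; Σ(ρt)_B = 88.06715 (in km·g/cm³).
e = (22.3 − 30.55) − (63.7226 − 88.06715) / 3.314 = −0.904 km.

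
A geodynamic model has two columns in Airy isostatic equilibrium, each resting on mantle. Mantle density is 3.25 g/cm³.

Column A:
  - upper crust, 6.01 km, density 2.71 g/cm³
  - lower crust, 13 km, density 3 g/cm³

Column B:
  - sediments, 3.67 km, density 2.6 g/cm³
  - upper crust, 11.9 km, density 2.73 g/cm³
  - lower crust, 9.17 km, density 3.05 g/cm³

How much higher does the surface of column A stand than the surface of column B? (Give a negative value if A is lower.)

For any compensation level in the mantle, the mantle terms cancel and isostasy reduces to e = (Σt_A − Σt_B) − (Σ(ρt)_A − Σ(ρt)_B) / ρ_m.
Σt_A = 19.01 km; Σt_B = 24.74 km; Σ(ρt)_A = 55.2871; Σ(ρt)_B = 69.9975 (in km·g/cm³).
e = (19.01 − 24.74) − (55.2871 − 69.9975) / 3.25 = −1.2 km.

−1.2 km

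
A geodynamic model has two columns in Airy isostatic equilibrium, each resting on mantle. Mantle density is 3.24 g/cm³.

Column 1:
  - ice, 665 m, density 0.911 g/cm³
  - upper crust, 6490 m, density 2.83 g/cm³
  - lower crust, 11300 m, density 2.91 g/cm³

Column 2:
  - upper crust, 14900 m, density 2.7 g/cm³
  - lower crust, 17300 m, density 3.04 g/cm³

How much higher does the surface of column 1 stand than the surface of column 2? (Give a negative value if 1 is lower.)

For any compensation level in the mantle, the mantle terms cancel and isostasy reduces to e = (Σt_1 − Σt_2) − (Σ(ρt)_1 − Σ(ρt)_2) / ρ_m.
Σt_1 = 18455 m; Σt_2 = 32200 m; Σ(ρt)_1 = 51855.515; Σ(ρt)_2 = 92822 (in m·g/cm³).
e = (18455 − 32200) − (51855.515 − 92822) / 3.24 = −1100 m.

−1100 m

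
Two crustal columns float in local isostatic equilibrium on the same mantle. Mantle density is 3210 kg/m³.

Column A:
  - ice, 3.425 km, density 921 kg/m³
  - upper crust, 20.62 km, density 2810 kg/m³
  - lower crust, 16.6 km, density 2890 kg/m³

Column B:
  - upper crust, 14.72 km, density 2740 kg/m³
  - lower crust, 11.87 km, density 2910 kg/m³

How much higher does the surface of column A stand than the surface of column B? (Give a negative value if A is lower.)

3.4 km

For any compensation level in the mantle, the mantle terms cancel and isostasy reduces to e = (Σt_A − Σt_B) − (Σ(ρt)_A − Σ(ρt)_B) / ρ_m.
Σt_A = 40.645 km; Σt_B = 26.59 km; Σ(ρt)_A = 109070.625; Σ(ρt)_B = 74874.5 (in km·kg/m³).
e = (40.645 − 26.59) − (109070.625 − 74874.5) / 3210 = 3.4 km.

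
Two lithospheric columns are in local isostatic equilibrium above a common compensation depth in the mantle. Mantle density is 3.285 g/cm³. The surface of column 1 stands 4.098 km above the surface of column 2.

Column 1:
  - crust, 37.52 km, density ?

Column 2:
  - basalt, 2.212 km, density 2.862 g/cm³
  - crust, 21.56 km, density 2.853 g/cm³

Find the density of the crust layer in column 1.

Take the compensation level at the base of the deeper column (depth z_c below the surface of column 1) and equate Σ ρ_i t_i down to z_c; mantle fills any gap and the z_c terms cancel.
Column 1: 37.52×ρ + (z_c − 37.52)×3.285
Column 2: 4.098×0 + 2.212×2.862 + 21.56×2.853 + (z_c − 4.098 − 23.772)×3.285
The z_c×3.285 term appears on both sides and cancels. Collect the known terms of each column as K = Σ(ρt)_known − 3.285 × (depth of known layers): K_1 = 0 − 3.285×37.52 = −123.2532; K_2 = 67.841424 − 3.285×(4.098 + 23.772) = −23.711526.
Balance: K_1 + 37.52×ρ = K_2, so ρ = (K_2 − K_1)/37.52 = 99.5417/37.52 = 2.65 g/cm³.

2.65 g/cm³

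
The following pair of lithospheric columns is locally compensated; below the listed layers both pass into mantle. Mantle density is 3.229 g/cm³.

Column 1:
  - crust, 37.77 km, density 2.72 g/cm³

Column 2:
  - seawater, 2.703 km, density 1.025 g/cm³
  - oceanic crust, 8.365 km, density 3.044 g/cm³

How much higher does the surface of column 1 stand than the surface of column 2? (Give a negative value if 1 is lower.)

3.63 km

For any compensation level in the mantle, the mantle terms cancel and isostasy reduces to e = (Σt_1 − Σt_2) − (Σ(ρt)_1 − Σ(ρt)_2) / ρ_m.
Σt_1 = 37.77 km; Σt_2 = 11.068 km; Σ(ρt)_1 = 102.7344; Σ(ρt)_2 = 28.233635 (in km·g/cm³).
e = (37.77 − 11.068) − (102.7344 − 28.233635) / 3.229 = 3.63 km.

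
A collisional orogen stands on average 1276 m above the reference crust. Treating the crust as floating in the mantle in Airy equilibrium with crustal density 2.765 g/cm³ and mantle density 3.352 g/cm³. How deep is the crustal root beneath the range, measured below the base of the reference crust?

In Airy isostatic equilibrium: the weight of the topography is balanced by the buoyancy of the root, ρ_c h = (ρ_m − ρ_c) r.
r = h · ρ_c / (ρ_m − ρ_c) = 1276 m × 2.765 / (3.352 − 2.765) = 6010 m.

6010 m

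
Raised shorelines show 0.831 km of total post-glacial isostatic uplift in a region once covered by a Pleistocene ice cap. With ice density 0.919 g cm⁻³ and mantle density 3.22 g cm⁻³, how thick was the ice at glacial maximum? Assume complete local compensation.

u = t ρ_ice/ρ_m → t = u ρ_m/ρ_ice = 0.831 km × 3.22/0.919 = 2.91 km.

2.91 km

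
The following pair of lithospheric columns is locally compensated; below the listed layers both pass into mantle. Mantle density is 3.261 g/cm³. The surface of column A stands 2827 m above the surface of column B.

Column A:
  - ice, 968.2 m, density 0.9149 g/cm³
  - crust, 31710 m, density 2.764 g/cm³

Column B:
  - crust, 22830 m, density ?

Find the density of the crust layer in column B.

Take the compensation level at the base of the deeper column (depth z_c below the surface of column A) and equate Σ ρ_i t_i down to z_c; mantle fills any gap and the z_c terms cancel.
Column A: 968.2×0.9149 + 31710×2.764 + (z_c − 32678.2)×3.261
Column B: 2827×0 + 22830×ρ + (z_c − 2827 − 22830)×3.261
The z_c×3.261 term appears on both sides and cancels. Collect the known terms of each column as K = Σ(ρt)_known − 3.261 × (depth of known layers): K_A = 88532.2462 − 3.261×32678.2 = −18031.364; K_B = 0 − 3.261×(2827 + 22830) = −83667.477.
Balance: K_A = K_B + 22830×ρ, so ρ = (K_A − K_B)/22830 = 65636.1/22830 = 2.87 g/cm³.

2.87 g/cm³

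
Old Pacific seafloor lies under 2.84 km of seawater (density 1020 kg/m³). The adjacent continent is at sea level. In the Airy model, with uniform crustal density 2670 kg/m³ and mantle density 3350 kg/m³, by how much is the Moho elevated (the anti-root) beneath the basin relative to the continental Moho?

Balancing pressure at the compensation depth: replacing crust with seawater at the top is compensated by replacing crust with mantle at the base: d (ρ_c − ρ_w) = a (ρ_m − ρ_c).
a = d (ρ_c − ρ_w)/(ρ_m − ρ_c) = 2.84 km × 1650/680 = 6.89 km.

6.89 km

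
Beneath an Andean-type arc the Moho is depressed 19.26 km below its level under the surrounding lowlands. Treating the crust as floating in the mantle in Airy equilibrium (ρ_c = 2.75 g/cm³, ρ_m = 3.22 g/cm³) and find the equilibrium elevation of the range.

3.29 km

Isostatic balance requires: ρ_c h = (ρ_m − ρ_c) r.
h = r (ρ_m − ρ_c) / ρ_c = 19.26 km × (3.22 − 2.75) / 2.75 = 3.29 km.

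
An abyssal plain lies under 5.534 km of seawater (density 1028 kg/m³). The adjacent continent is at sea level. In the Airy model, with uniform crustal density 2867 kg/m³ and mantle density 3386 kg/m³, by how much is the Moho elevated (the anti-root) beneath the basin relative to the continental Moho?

19.6 km

Balancing pressure at the compensation depth: replacing crust with seawater at the top is compensated by replacing crust with mantle at the base: d (ρ_c − ρ_w) = a (ρ_m − ρ_c).
a = d (ρ_c − ρ_w)/(ρ_m − ρ_c) = 5.534 km × 1839/519 = 19.6 km.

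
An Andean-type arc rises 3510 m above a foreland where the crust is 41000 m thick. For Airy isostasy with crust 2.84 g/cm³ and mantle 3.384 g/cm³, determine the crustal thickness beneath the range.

Root depth r = h ρ_c / (ρ_m − ρ_c) = 3510 m × 2.84 / 0.544 = 18320 m.
Total thickness = T + h + r = 41000 m + 3510 m + 18320 m = 62800 m.

62800 m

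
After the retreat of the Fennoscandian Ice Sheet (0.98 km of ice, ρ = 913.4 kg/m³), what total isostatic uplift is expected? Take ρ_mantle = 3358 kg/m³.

0.267 km

Removing the load lets mantle flow back in; uplift u satisfies ρ_ice t = ρ_m u.
u = t ρ_ice/ρ_m = 0.98 km × 913.4/3358 = 0.267 km.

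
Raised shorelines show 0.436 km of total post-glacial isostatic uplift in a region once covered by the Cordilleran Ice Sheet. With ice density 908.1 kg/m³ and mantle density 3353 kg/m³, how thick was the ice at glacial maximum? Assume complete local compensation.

1.61 km

u = t ρ_ice/ρ_m → t = u ρ_m/ρ_ice = 0.436 km × 3353/908.1 = 1.61 km.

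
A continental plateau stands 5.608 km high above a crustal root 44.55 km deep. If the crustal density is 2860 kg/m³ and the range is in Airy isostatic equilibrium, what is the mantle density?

Airy balance: ρ_c h = (ρ_m − ρ_c) r → ρ_m = ρ_c (1 + h/r).
ρ_m = 2860 × (1 + 5.608 km/44.55 km) = 3220 kg/m³.

3220 kg/m³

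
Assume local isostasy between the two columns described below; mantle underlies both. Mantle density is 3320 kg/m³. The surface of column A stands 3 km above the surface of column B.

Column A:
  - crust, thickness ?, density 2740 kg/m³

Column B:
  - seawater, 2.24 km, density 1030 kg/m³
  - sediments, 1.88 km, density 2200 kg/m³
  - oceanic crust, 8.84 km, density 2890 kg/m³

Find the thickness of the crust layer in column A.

36.2 km

Take the compensation level at the base of the deeper column (depth z_c below the surface of column A) and equate Σ ρ_i t_i down to z_c; mantle fills any gap and the z_c terms cancel.
Column A: x×2740 + (z_c − 0 − x)×3320
Column B: 3×0 + 2.24×1030 + 1.88×2200 + 8.84×2890 + (z_c − 3 − 12.96)×3320
The z_c×3320 term appears on both sides and cancels. Collect the known terms of each column as K = Σ(ρt)_known − 3320 × (depth of known layers): K_A = 0 − 3320×0 = 0; K_B = 31990.8 − 3320×(3 + 12.96) = −20996.4.
Balance: K_A − x×(3320 − 2740) = K_B, so x = (K_A − K_B)/(3320 − 2740) = 20996.4/580 = 36.2 km.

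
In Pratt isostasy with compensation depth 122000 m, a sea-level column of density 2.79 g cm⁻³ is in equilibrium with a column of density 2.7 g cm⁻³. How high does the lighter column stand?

4070 m

ρ_ref D = ρ (D + h) → h = D (ρ_ref − ρ)/ρ.
h = 122000 m × (2.79 − 2.7)/2.7 = 4070 m.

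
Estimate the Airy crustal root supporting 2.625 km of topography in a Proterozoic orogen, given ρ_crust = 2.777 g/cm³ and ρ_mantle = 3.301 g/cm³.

Isostatic balance requires: the weight of the topography is balanced by the buoyancy of the root, ρ_c h = (ρ_m − ρ_c) r.
r = h · ρ_c / (ρ_m − ρ_c) = 2.625 km × 2.777 / (3.301 − 2.777) = 13.9 km.

13.9 km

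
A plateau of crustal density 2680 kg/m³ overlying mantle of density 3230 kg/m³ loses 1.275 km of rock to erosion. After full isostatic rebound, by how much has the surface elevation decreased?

Rebound u = e ρ_c/ρ_m = 1.275 km × 2680/3230 = 1.058 km.
Net surface drop = e − u = 1.275 km − 1.058 km = e (ρ_m − ρ_c)/ρ_m = 0.217 km.

0.217 km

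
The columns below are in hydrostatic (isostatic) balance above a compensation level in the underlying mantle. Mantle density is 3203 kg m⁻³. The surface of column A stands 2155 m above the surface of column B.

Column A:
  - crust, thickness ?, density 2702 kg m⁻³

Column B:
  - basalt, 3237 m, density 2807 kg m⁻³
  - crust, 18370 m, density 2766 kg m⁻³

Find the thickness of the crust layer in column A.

32400 m

Take the compensation level at the base of the deeper column (depth z_c below the surface of column A) and equate Σ ρ_i t_i down to z_c; mantle fills any gap and the z_c terms cancel.
Column A: x×2702 + (z_c − 0 − x)×3203
Column B: 2155×0 + 3237×2807 + 18370×2766 + (z_c − 2155 − 21607)×3203
The z_c×3203 term appears on both sides and cancels. Collect the known terms of each column as K = Σ(ρt)_known − 3203 × (depth of known layers): K_A = 0 − 3203×0 = 0; K_B = 59897679 − 3203×(2155 + 21607) = −16212007.
Balance: K_A − x×(3203 − 2702) = K_B, so x = (K_A − K_B)/(3203 − 2702) = 16212000/501 = 32400 m.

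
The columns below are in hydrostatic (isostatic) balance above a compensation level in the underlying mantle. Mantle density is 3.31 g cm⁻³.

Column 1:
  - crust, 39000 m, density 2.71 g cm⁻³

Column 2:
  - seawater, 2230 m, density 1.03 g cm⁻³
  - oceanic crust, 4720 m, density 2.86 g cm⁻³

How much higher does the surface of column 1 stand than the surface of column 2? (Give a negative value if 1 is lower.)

4890 m

For any compensation level in the mantle, the mantle terms cancel and isostasy reduces to e = (Σt_1 − Σt_2) − (Σ(ρt)_1 − Σ(ρt)_2) / ρ_m.
Σt_1 = 39000 m; Σt_2 = 6950 m; Σ(ρt)_1 = 105690; Σ(ρt)_2 = 15796.1 (in m·g cm⁻³).
e = (39000 − 6950) − (105690 − 15796.1) / 3.31 = 4890 m.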